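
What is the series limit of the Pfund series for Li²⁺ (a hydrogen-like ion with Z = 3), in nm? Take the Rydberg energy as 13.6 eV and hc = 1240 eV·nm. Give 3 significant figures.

253 nm

The Pfund series has lower level n_f = 5; the series limit corresponds to n_i → ∞.
ΔE_max = 13.6 × 9 / 5² = 4.896 eV.
λ_min = 1240 / 4.896 = 253 nm.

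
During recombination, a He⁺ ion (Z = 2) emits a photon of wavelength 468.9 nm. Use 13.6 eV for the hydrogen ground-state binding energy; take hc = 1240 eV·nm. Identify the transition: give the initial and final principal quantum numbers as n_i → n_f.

The photon energy is ΔE = hc/λ = 1240 / 468.9 = 2.644 eV.
With Z = 2, ΔE = 54.40 × (1/n_f² − 1/n_i²), so 1/n_f² − 1/n_i² = 0.04861.
Trying n_f = 3 gives 1/n_i² = 0.06250, i.e. n_i ≈ 4; this pair matches.

n_i = 4, n_f = 3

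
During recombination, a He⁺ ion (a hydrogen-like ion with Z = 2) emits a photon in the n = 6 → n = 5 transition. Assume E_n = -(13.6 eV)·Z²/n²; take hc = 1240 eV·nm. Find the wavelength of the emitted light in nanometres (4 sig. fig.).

For Z = 2 the level energies scale as Z², so the effective Rydberg energy is 13.6 × 4 = 54.40 eV.
ΔE = 54.40 × (1/5² − 1/6²) = 54.40 × 0.01222 = 0.6649 eV.
λ = hc/ΔE = 1240 / 0.6649 = 1865 nm.

1865 nm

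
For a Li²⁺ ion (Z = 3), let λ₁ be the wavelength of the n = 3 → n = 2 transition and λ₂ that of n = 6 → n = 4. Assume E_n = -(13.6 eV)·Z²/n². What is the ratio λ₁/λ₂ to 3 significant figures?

0.250

λ ∝ 1/ΔE ∝ 1/(1/n_f² − 1/n_i²), and the Z² and hc factors cancel in the ratio.
λ₁/λ₂ = (1/4² − 1/6²)/(1/2² − 1/3²) = 0.03472/0.1389 = 0.250.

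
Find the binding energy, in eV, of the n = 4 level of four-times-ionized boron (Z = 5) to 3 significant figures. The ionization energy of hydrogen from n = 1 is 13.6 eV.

E_n = −13.6 Z²/n² = −340.0/n² eV for Z = 5.
E_4 = −340.0/16 = −21.3 eV, so ionization (to E = 0) requires 21.3 eV.

21.3 eV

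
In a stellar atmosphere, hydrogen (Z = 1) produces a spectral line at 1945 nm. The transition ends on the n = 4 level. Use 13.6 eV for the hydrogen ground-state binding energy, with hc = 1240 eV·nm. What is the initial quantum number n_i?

n_i = 8

The photon energy is ΔE = hc/λ = 1240 / 1945 = 0.6375 eV.
With Z = 1, ΔE = 13.60 × (1/n_f² − 1/n_i²), so 1/n_f² − 1/n_i² = 0.04688.
With n_f = 4: 1/n_i² = 1/16 − 0.04688 = 0.01562, so n_i ≈ 8.00.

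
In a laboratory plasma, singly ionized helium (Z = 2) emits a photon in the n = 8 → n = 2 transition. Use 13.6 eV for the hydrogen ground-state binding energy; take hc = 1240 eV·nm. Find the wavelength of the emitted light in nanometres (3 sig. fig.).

97.3 nm

For Z = 2 the level energies scale as Z², so the effective Rydberg energy is 13.6 × 4 = 54.40 eV.
ΔE = 54.40 × (1/2² − 1/8²) = 54.40 × 0.2344 = 12.75 eV.
λ = hc/ΔE = 1240 / 12.75 = 97.3 nm.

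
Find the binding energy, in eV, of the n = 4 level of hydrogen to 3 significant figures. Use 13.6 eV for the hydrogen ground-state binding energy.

E_4 = −13.60/16 = −0.850 eV, so ionization (to E = 0) requires 0.850 eV.

0.850 eV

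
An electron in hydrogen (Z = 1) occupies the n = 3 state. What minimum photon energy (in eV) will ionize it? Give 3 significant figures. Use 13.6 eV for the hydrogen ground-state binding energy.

E_3 = −13.60/9 = −1.51 eV, so ionization (to E = 0) requires 1.51 eV.

1.51 eV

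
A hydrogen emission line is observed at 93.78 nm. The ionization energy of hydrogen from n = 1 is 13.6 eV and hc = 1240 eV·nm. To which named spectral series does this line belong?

ΔE = 1240/93.78 = 13.22 eV.
This matches 13.6 × (1/1² − 1/6²), so n_f = 1: the Lyman series.

Lyman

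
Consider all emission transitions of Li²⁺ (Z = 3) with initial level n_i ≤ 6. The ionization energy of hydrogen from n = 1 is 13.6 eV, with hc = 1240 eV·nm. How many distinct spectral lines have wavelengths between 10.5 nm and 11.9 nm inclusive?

3

Enumerate all n_i → n_f pairs with 1 ≤ n_f < n_i ≤ 6 and compute λ = 1240 / [13.6·9·(1/n_f² − 1/n_i²)].
Lines falling in [10.5, 11.9] nm: 5→1 (10.55 nm), 4→1 (10.81 nm), 3→1 (11.40 nm).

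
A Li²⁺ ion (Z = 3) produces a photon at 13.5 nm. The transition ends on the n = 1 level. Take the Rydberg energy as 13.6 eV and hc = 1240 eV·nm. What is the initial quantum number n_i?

The photon energy is ΔE = hc/λ = 1240 / 13.5 = 91.85 eV.
With Z = 3, ΔE = 122.4 × (1/n_f² − 1/n_i²), so 1/n_f² − 1/n_i² = 0.7504.
With n_f = 1: 1/n_i² = 1/1 − 0.7504 = 0.2496, so n_i ≈ 2.00.

n_i = 2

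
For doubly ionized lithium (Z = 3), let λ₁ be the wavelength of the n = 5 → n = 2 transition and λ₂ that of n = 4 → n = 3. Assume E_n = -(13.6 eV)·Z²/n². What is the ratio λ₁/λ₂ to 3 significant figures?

0.231

λ ∝ 1/ΔE ∝ 1/(1/n_f² − 1/n_i²), and the Z² and hc factors cancel in the ratio.
λ₁/λ₂ = (1/3² − 1/4²)/(1/2² − 1/5²) = 0.04861/0.2100 = 0.231.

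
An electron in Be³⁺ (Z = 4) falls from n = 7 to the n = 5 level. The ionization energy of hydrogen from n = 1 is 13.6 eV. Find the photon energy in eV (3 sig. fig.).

The Bohr energies scale as Z², so for Z = 4: E_n = −217.6/n² eV.
E_7 = −217.6/49 = −4.441 eV and E_5 = −217.6/25 = −8.704 eV.
The photon energy is |E_7 − E_5| = 4.26 eV.

4.26 eV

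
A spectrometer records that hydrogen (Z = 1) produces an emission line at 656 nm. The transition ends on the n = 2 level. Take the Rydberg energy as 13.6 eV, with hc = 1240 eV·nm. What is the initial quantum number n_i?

The photon energy is ΔE = hc/λ = 1240 / 656 = 1.890 eV.
With Z = 1, ΔE = 13.60 × (1/n_f² − 1/n_i²), so 1/n_f² − 1/n_i² = 0.1390.
With n_f = 2: 1/n_i² = 1/4 − 0.1390 = 0.1110, so n_i ≈ 3.00.

n_i = 3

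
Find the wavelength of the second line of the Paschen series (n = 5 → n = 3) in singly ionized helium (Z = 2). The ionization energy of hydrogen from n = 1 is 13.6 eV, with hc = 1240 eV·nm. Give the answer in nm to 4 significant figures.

320.5 nm

The Paschen series terminates on n_f = 3; the second line has n_i = 3+2 = 5.
ΔE = 54.40 × (1/3² − 1/5²) = 3.868 eV.
λ = 1240 / 3.868 = 320.5 nm.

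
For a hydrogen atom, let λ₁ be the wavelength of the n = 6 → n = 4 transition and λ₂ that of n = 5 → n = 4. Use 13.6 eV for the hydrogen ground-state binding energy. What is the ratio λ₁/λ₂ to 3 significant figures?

λ ∝ 1/ΔE ∝ 1/(1/n_f² − 1/n_i²), and the Z² and hc factors cancel in the ratio.
λ₁/λ₂ = (1/4² − 1/5²)/(1/4² − 1/6²) = 0.02250/0.03472 = 0.648.

0.648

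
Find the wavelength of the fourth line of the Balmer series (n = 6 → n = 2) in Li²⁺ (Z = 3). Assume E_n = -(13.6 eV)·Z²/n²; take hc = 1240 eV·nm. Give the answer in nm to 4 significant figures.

45.59 nm

The Balmer series terminates on n_f = 2; the fourth line has n_i = 2+4 = 6.
ΔE = 122.4 × (1/2² − 1/6²) = 27.20 eV.
λ = 1240 / 27.20 = 45.59 nm.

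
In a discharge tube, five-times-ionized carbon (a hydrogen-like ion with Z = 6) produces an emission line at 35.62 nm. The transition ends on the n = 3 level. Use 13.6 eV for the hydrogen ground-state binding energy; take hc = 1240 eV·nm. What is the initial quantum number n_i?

The photon energy is ΔE = hc/λ = 1240 / 35.62 = 34.81 eV.
With Z = 6, ΔE = 489.6 × (1/n_f² − 1/n_i²), so 1/n_f² − 1/n_i² = 0.07110.
With n_f = 3: 1/n_i² = 1/9 − 0.07110 = 0.04001, so n_i ≈ 5.00.

n_i = 5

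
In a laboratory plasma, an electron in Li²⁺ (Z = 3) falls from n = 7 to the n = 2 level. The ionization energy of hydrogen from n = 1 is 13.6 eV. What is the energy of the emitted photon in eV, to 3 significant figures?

The Bohr energies scale as Z², so for Z = 3: E_n = −122.4/n² eV.
E_7 = −122.4/49 = −2.498 eV and E_2 = −122.4/4 = −30.60 eV.
The photon energy is |E_7 − E_2| = 28.1 eV.

28.1 eV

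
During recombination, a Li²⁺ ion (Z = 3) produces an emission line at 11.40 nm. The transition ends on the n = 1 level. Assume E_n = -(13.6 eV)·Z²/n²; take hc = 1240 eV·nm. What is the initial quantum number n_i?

The photon energy is ΔE = hc/λ = 1240 / 11.40 = 108.8 eV.
With Z = 3, ΔE = 122.4 × (1/n_f² − 1/n_i²), so 1/n_f² − 1/n_i² = 0.8887.
With n_f = 1: 1/n_i² = 1/1 − 0.8887 = 0.1113, so n_i ≈ 3.00.

n_i = 3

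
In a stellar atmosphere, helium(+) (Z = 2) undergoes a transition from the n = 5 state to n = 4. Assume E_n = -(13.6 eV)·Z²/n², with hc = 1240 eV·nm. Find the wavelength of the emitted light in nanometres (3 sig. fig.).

For Z = 2 the level energies scale as Z², so the effective Rydberg energy is 13.6 × 4 = 54.40 eV.
ΔE = 54.40 × (1/4² − 1/5²) = 54.40 × 0.02250 = 1.224 eV.
λ = hc/ΔE = 1240 / 1.224 = 1010 nm.

1010 nm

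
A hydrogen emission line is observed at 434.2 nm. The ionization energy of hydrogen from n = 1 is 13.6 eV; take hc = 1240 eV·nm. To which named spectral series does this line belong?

ΔE = 1240/434.2 = 2.856 eV.
This matches 13.6 × (1/2² − 1/5²), so n_f = 2: the Balmer series.

Balmer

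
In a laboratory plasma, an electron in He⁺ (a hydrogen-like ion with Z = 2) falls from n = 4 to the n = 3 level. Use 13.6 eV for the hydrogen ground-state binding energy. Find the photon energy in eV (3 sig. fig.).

2.64 eV

The Bohr energies scale as Z², so for Z = 2: E_n = −54.40/n² eV.
E_4 = −54.40/16 = −3.400 eV and E_3 = −54.40/9 = −6.044 eV.
The photon energy is |E_4 − E_3| = 2.64 eV.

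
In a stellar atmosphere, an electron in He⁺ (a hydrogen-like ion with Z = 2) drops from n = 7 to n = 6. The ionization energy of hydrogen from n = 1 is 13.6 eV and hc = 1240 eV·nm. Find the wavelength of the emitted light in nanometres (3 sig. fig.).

For Z = 2 the level energies scale as Z², so the effective Rydberg energy is 13.6 × 4 = 54.40 eV.
ΔE = 54.40 × (1/6² − 1/7²) = 54.40 × 0.007370 = 0.4009 eV.
λ = hc/ΔE = 1240 / 0.4009 = 3090 nm.

3090 nm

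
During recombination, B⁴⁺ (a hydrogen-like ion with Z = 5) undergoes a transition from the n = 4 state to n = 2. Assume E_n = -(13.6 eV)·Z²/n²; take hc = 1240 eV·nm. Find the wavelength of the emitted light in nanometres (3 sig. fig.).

For Z = 5 the level energies scale as Z², so the effective Rydberg energy is 13.6 × 25 = 340.0 eV.
ΔE = 340.0 × (1/2² − 1/4²) = 340.0 × 0.1875 = 63.75 eV.
λ = hc/ΔE = 1240 / 63.75 = 19.5 nm.

19.5 nm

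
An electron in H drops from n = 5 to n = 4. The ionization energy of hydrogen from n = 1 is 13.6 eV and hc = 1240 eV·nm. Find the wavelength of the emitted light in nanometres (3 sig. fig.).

ΔE = 13.60 × (1/4² − 1/5²) = 13.60 × 0.02250 = 0.3060 eV.
λ = hc/ΔE = 1240 / 0.3060 = 4050 nm.
This line belongs to the Brackett series.

4050 nm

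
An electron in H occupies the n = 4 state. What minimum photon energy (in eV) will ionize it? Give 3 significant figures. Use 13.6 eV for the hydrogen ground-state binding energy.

0.850 eV

E_4 = −13.60/16 = −0.850 eV, so ionization (to E = 0) requires 0.850 eV.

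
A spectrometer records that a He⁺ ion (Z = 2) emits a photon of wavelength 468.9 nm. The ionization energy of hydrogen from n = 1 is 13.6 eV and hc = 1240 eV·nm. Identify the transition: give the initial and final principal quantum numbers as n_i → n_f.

n_i = 4, n_f = 3

The photon energy is ΔE = hc/λ = 1240 / 468.9 = 2.644 eV.
With Z = 2, ΔE = 54.40 × (1/n_f² − 1/n_i²), so 1/n_f² − 1/n_i² = 0.04861.
Trying n_f = 3 gives 1/n_i² = 0.06250, i.e. n_i ≈ 4; this pair matches.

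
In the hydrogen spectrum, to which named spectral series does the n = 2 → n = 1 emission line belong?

Lyman

The series is set by the lower level: n_f = 1 is the Lyman series.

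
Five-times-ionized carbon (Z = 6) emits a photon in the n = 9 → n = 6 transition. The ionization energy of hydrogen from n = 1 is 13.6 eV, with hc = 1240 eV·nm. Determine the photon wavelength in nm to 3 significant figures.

164 nm

For Z = 6 the level energies scale as Z², so the effective Rydberg energy is 13.6 × 36 = 489.6 eV.
ΔE = 489.6 × (1/6² − 1/9²) = 489.6 × 0.01543 = 7.556 eV.
λ = hc/ΔE = 1240 / 7.556 = 164 nm.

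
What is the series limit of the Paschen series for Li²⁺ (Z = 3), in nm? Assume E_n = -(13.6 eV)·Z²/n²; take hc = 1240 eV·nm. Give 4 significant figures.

The Paschen series has lower level n_f = 3; the series limit corresponds to n_i → ∞.
ΔE_max = 13.6 × 9 / 3² = 13.60 eV.
λ_min = 1240 / 13.60 = 91.18 nm.

91.18 nm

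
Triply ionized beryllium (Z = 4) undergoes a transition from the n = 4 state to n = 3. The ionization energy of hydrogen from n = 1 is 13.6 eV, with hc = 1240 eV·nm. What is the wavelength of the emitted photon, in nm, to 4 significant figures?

117.2 nm

For Z = 4 the level energies scale as Z², so the effective Rydberg energy is 13.6 × 16 = 217.6 eV.
ΔE = 217.6 × (1/3² − 1/4²) = 217.6 × 0.04861 = 10.58 eV.
λ = hc/ΔE = 1240 / 10.58 = 117.2 nm.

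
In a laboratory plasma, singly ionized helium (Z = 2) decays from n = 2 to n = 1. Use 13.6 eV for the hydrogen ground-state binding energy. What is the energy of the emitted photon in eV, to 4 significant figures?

40.80 eV

The Bohr energies scale as Z², so for Z = 2: E_n = −54.40/n² eV.
E_2 = −54.40/4 = −13.60 eV and E_1 = −54.40/1 = −54.40 eV.
The photon energy is |E_2 − E_1| = 40.80 eV.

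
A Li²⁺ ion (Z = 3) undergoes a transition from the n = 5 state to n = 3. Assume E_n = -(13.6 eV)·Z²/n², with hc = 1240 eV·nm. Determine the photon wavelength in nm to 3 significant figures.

142 nm

For Z = 3 the level energies scale as Z², so the effective Rydberg energy is 13.6 × 9 = 122.4 eV.
ΔE = 122.4 × (1/3² − 1/5²) = 122.4 × 0.07111 = 8.704 eV.
λ = hc/ΔE = 1240 / 8.704 = 142 nm.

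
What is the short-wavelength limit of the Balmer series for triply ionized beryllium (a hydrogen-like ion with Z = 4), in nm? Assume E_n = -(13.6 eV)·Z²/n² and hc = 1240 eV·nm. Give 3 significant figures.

22.8 nm

The Balmer series has lower level n_f = 2; the series limit corresponds to n_i → ∞.
ΔE_max = 13.6 × 16 / 2² = 54.40 eV.
λ_min = 1240 / 54.40 = 22.8 nm.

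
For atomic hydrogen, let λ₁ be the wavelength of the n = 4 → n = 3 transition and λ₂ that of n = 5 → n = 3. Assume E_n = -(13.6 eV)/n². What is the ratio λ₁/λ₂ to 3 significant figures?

λ ∝ 1/ΔE ∝ 1/(1/n_f² − 1/n_i²), and the Z² and hc factors cancel in the ratio.
λ₁/λ₂ = (1/3² − 1/5²)/(1/3² − 1/4²) = 0.07111/0.04861 = 1.46.

1.46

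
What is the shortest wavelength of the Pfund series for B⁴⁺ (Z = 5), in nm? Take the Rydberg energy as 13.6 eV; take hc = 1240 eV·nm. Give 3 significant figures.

The Pfund series has lower level n_f = 5; the series limit corresponds to n_i → ∞.
ΔE_max = 13.6 × 25 / 5² = 13.60 eV.
λ_min = 1240 / 13.60 = 91.2 nm.

91.2 nm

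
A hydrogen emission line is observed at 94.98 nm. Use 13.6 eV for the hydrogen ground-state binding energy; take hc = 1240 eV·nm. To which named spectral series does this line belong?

ΔE = 1240/94.98 = 13.06 eV.
This matches 13.6 × (1/1² − 1/5²), so n_f = 1: the Lyman series.

Lyman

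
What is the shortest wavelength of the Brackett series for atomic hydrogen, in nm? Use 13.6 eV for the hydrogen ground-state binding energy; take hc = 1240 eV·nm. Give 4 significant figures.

1459 nm

The Brackett series has lower level n_f = 4; the series limit corresponds to n_i → ∞.
ΔE_max = 13.6 × 1 / 4² = 0.8500 eV.
λ_min = 1240 / 0.8500 = 1459 nm.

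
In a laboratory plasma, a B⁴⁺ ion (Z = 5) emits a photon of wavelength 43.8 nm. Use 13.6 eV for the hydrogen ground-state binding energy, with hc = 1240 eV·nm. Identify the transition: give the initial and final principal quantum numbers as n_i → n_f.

n_i = 6, n_f = 3

The photon energy is ΔE = hc/λ = 1240 / 43.8 = 28.31 eV.
With Z = 5, ΔE = 340.0 × (1/n_f² − 1/n_i²), so 1/n_f² − 1/n_i² = 0.08327.
Trying n_f = 3 gives 1/n_i² = 0.02784, i.e. n_i ≈ 6; this pair matches.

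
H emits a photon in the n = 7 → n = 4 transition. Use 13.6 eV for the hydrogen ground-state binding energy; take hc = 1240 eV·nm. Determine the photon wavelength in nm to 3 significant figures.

2170 nm

ΔE = 13.60 × (1/4² − 1/7²) = 13.60 × 0.04209 = 0.5724 eV.
λ = hc/ΔE = 1240 / 0.5724 = 2170 nm.
This line belongs to the Brackett series.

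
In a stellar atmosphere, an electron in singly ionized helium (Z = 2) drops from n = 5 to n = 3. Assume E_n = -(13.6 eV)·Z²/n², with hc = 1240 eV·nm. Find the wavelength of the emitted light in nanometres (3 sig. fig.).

321 nm

For Z = 2 the level energies scale as Z², so the effective Rydberg energy is 13.6 × 4 = 54.40 eV.
ΔE = 54.40 × (1/3² − 1/5²) = 54.40 × 0.07111 = 3.868 eV.
λ = hc/ΔE = 1240 / 3.868 = 321 nm.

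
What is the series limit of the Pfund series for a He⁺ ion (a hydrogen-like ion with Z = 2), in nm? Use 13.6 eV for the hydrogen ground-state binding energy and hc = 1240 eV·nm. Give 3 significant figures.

570 nm

The Pfund series has lower level n_f = 5; the series limit corresponds to n_i → ∞.
ΔE_max = 13.6 × 4 / 5² = 2.176 eV.
λ_min = 1240 / 2.176 = 570 nm.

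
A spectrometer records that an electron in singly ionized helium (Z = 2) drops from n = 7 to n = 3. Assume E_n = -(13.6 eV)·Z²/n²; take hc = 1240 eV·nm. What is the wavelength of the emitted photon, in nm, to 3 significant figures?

251 nm

For Z = 2 the level energies scale as Z², so the effective Rydberg energy is 13.6 × 4 = 54.40 eV.
ΔE = 54.40 × (1/3² − 1/7²) = 54.40 × 0.09070 = 4.934 eV.
λ = hc/ΔE = 1240 / 4.934 = 251 nm.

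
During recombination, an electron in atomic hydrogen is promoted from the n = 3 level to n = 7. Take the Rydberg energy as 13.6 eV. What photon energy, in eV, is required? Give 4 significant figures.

E_7 = −13.60/49 = −0.2776 eV and E_3 = −13.60/9 = −1.511 eV.
The photon energy is |E_7 − E_3| = 1.234 eV.

1.234 eV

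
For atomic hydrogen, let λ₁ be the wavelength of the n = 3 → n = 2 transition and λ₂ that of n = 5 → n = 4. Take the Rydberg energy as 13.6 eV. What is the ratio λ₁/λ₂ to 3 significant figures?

0.162

λ ∝ 1/ΔE ∝ 1/(1/n_f² − 1/n_i²), and the Z² and hc factors cancel in the ratio.
λ₁/λ₂ = (1/4² − 1/5²)/(1/2² − 1/3²) = 0.02250/0.1389 = 0.162.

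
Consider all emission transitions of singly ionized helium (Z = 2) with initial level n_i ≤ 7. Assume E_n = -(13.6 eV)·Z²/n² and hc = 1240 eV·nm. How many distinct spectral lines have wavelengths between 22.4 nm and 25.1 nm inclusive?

4

Enumerate all n_i → n_f pairs with 1 ≤ n_f < n_i ≤ 7 and compute λ = 1240 / [13.6·4·(1/n_f² − 1/n_i²)].
Lines falling in [22.4, 25.1] nm: 7→1 (23.27 nm), 6→1 (23.45 nm), 5→1 (23.74 nm), 4→1 (24.31 nm).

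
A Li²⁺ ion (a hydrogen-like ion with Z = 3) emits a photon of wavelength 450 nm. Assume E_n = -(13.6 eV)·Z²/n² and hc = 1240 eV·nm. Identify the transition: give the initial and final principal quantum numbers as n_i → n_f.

The photon energy is ΔE = hc/λ = 1240 / 450 = 2.756 eV.
With Z = 3, ΔE = 122.4 × (1/n_f² − 1/n_i²), so 1/n_f² − 1/n_i² = 0.02251.
Trying n_f = 4 gives 1/n_i² = 0.03999, i.e. n_i ≈ 5; this pair matches.

n_i = 5, n_f = 4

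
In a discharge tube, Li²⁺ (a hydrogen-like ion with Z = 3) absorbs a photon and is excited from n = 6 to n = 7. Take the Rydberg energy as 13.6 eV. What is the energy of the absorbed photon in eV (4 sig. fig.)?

0.9020 eV

The Bohr energies scale as Z², so for Z = 3: E_n = −122.4/n² eV.
E_7 = −122.4/49 = −2.498 eV and E_6 = −122.4/36 = −3.400 eV.
The photon energy is |E_7 − E_6| = 0.9020 eV.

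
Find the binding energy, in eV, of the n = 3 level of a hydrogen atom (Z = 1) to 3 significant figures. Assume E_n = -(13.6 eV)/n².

E_3 = −13.60/9 = −1.51 eV, so ionization (to E = 0) requires 1.51 eV.

1.51 eV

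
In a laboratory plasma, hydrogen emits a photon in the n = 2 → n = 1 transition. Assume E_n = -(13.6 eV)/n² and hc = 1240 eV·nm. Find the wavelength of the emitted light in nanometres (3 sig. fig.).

122 nm

ΔE = 13.60 × (1/1² − 1/2²) = 13.60 × 0.7500 = 10.20 eV.
λ = hc/ΔE = 1240 / 10.20 = 122 nm.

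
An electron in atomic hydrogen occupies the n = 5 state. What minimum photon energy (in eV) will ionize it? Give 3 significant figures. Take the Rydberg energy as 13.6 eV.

0.544 eV

E_5 = −13.60/25 = −0.544 eV, so ionization (to E = 0) requires 0.544 eV.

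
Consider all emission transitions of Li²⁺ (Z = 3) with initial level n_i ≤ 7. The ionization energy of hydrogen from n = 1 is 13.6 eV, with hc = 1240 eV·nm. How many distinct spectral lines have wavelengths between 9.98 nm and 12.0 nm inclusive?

Enumerate all n_i → n_f pairs with 1 ≤ n_f < n_i ≤ 7 and compute λ = 1240 / [13.6·9·(1/n_f² − 1/n_i²)].
Lines falling in [9.98, 12.0] nm: 7→1 (10.34 nm), 6→1 (10.42 nm), 5→1 (10.55 nm), 4→1 (10.81 nm), 3→1 (11.40 nm).

5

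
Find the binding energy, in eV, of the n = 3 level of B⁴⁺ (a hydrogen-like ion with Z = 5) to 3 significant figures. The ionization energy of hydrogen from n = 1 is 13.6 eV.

37.8 eV

E_n = −13.6 Z²/n² = −340.0/n² eV for Z = 5.
E_3 = −340.0/9 = −37.8 eV, so ionization (to E = 0) requires 37.8 eV.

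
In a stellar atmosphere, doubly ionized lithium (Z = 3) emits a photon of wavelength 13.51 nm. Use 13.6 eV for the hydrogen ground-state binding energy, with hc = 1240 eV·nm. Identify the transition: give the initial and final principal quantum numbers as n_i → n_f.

n_i = 2, n_f = 1

The photon energy is ΔE = hc/λ = 1240 / 13.51 = 91.78 eV.
With Z = 3, ΔE = 122.4 × (1/n_f² − 1/n_i²), so 1/n_f² − 1/n_i² = 0.7499.
Trying n_f = 1 gives 1/n_i² = 0.2501, i.e. n_i ≈ 2; this pair matches.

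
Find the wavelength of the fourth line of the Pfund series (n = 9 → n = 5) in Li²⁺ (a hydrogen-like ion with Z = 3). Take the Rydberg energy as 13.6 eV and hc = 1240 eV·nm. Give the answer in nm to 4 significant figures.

366.3 nm

The Pfund series terminates on n_f = 5; the fourth line has n_i = 5+4 = 9.
ΔE = 122.4 × (1/5² − 1/9²) = 3.385 eV.
λ = 1240 / 3.385 = 366.3 nm.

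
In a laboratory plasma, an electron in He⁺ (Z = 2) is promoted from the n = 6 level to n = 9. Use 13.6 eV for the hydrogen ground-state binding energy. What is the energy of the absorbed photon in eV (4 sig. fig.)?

The Bohr energies scale as Z², so for Z = 2: E_n = −54.40/n² eV.
E_9 = −54.40/81 = −0.6716 eV and E_6 = −54.40/36 = −1.511 eV.
The photon energy is |E_9 − E_6| = 0.8395 eV.

0.8395 eV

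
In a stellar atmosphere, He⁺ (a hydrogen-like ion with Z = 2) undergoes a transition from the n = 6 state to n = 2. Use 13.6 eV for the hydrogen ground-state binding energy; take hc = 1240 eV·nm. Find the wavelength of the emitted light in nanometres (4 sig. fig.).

102.6 nm

For Z = 2 the level energies scale as Z², so the effective Rydberg energy is 13.6 × 4 = 54.40 eV.
ΔE = 54.40 × (1/2² − 1/6²) = 54.40 × 0.2222 = 12.09 eV.
λ = hc/ΔE = 1240 / 12.09 = 102.6 nm.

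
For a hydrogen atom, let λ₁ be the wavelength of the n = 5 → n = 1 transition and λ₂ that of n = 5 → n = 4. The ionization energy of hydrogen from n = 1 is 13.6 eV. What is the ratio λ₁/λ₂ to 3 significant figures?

0.0234

λ ∝ 1/ΔE ∝ 1/(1/n_f² − 1/n_i²), and the Z² and hc factors cancel in the ratio.
λ₁/λ₂ = (1/4² − 1/5²)/(1/1² − 1/5²) = 0.02250/0.9600 = 0.0234.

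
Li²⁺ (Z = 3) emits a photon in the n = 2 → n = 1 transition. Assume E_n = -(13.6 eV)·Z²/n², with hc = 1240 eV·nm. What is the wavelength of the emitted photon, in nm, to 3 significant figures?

13.5 nm

For Z = 3 the level energies scale as Z², so the effective Rydberg energy is 13.6 × 9 = 122.4 eV.
ΔE = 122.4 × (1/1² − 1/2²) = 122.4 × 0.7500 = 91.80 eV.
λ = hc/ΔE = 1240 / 91.80 = 13.5 nm.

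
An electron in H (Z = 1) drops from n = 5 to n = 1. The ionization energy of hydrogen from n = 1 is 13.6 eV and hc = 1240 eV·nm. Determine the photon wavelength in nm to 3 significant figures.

95.0 nm

ΔE = 13.60 × (1/1² − 1/5²) = 13.60 × 0.9600 = 13.06 eV.
λ = hc/ΔE = 1240 / 13.06 = 95.0 nm.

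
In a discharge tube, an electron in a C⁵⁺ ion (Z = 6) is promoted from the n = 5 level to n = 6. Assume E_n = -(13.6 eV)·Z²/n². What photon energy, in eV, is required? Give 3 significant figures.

5.98 eV

The Bohr energies scale as Z², so for Z = 6: E_n = −489.6/n² eV.
E_6 = −489.6/36 = −13.60 eV and E_5 = −489.6/25 = −19.58 eV.
The photon energy is |E_6 − E_5| = 5.98 eV.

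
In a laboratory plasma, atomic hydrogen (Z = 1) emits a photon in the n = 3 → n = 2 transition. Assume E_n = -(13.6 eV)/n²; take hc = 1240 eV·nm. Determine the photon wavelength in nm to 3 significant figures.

ΔE = 13.60 × (1/2² − 1/3²) = 13.60 × 0.1389 = 1.889 eV.
λ = hc/ΔE = 1240 / 1.889 = 656 nm.

656 nm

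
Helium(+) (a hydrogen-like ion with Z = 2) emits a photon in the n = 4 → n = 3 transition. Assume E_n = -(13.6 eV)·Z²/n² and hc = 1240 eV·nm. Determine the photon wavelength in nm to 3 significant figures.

For Z = 2 the level energies scale as Z², so the effective Rydberg energy is 13.6 × 4 = 54.40 eV.
ΔE = 54.40 × (1/3² − 1/4²) = 54.40 × 0.04861 = 2.644 eV.
λ = hc/ΔE = 1240 / 2.644 = 469 nm.

469 nm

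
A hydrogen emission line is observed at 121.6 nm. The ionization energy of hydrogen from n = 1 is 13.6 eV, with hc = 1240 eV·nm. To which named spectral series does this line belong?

ΔE = 1240/121.6 = 10.20 eV.
This matches 13.6 × (1/1² − 1/2²), so n_f = 1: the Lyman series.

Lyman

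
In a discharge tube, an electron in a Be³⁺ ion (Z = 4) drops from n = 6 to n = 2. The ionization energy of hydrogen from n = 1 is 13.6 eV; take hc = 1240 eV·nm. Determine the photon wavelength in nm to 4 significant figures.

For Z = 4 the level energies scale as Z², so the effective Rydberg energy is 13.6 × 16 = 217.6 eV.
ΔE = 217.6 × (1/2² − 1/6²) = 217.6 × 0.2222 = 48.36 eV.
λ = hc/ΔE = 1240 / 48.36 = 25.64 nm.

25.64 nm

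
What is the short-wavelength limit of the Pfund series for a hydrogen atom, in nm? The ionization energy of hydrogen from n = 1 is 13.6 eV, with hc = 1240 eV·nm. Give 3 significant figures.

The Pfund series has lower level n_f = 5; the series limit corresponds to n_i → ∞.
ΔE_max = 13.6 × 1 / 5² = 0.5440 eV.
λ_min = 1240 / 0.5440 = 2280 nm.

2280 nm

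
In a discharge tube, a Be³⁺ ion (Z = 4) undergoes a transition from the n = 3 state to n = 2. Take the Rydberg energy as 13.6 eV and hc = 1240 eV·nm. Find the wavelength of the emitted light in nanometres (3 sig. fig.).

For Z = 4 the level energies scale as Z², so the effective Rydberg energy is 13.6 × 16 = 217.6 eV.
ΔE = 217.6 × (1/2² − 1/3²) = 217.6 × 0.1389 = 30.22 eV.
λ = hc/ΔE = 1240 / 30.22 = 41.0 nm.

41.0 nm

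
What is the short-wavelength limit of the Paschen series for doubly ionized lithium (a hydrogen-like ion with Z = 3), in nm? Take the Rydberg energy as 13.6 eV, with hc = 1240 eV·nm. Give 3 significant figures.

The Paschen series has lower level n_f = 3; the series limit corresponds to n_i → ∞.
ΔE_max = 13.6 × 9 / 3² = 13.60 eV.
λ_min = 1240 / 13.60 = 91.2 nm.

91.2 nm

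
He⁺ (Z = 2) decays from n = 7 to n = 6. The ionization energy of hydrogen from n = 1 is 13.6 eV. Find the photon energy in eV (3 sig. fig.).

0.401 eV

The Bohr energies scale as Z², so for Z = 2: E_n = −54.40/n² eV.
E_7 = −54.40/49 = −1.110 eV and E_6 = −54.40/36 = −1.511 eV.
The photon energy is |E_7 − E_6| = 0.401 eV.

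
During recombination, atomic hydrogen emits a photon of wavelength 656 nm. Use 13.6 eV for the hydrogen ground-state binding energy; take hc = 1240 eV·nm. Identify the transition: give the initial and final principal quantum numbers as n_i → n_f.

The photon energy is ΔE = hc/λ = 1240 / 656 = 1.890 eV.
With Z = 1, ΔE = 13.60 × (1/n_f² − 1/n_i²), so 1/n_f² − 1/n_i² = 0.1390.
Trying n_f = 2 gives 1/n_i² = 0.1110, i.e. n_i ≈ 3; this pair matches.

n_i = 3, n_f = 2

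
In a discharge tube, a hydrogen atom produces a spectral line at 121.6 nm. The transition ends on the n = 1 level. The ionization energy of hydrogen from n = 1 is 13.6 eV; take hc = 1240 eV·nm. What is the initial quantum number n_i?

n_i = 2

The photon energy is ΔE = hc/λ = 1240 / 121.6 = 10.20 eV.
With Z = 1, ΔE = 13.60 × (1/n_f² − 1/n_i²), so 1/n_f² − 1/n_i² = 0.7498.
With n_f = 1: 1/n_i² = 1/1 − 0.7498 = 0.2502, so n_i ≈ 2.00.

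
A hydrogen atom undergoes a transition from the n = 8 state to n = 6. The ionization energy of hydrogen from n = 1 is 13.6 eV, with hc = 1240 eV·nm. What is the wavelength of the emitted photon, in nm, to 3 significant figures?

ΔE = 13.60 × (1/6² − 1/8²) = 13.60 × 0.01215 = 0.1653 eV.
λ = hc/ΔE = 1240 / 0.1653 = 7500 nm.

7500 nm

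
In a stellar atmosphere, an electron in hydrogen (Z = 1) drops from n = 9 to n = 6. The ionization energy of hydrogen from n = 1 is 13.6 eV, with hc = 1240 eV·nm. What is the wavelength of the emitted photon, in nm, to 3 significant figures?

ΔE = 13.60 × (1/6² − 1/9²) = 13.60 × 0.01543 = 0.2099 eV.
λ = hc/ΔE = 1240 / 0.2099 = 5910 nm.

5910 nm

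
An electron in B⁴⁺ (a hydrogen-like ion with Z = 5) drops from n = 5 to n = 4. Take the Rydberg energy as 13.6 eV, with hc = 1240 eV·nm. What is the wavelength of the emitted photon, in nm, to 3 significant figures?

162 nm

For Z = 5 the level energies scale as Z², so the effective Rydberg energy is 13.6 × 25 = 340.0 eV.
ΔE = 340.0 × (1/4² − 1/5²) = 340.0 × 0.02250 = 7.650 eV.
λ = hc/ΔE = 1240 / 7.650 = 162 nm.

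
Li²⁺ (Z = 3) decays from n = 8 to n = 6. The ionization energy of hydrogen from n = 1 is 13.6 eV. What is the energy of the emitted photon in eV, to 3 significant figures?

1.49 eV

The Bohr energies scale as Z², so for Z = 3: E_n = −122.4/n² eV.
E_8 = −122.4/64 = −1.913 eV and E_6 = −122.4/36 = −3.400 eV.
The photon energy is |E_8 − E_6| = 1.49 eV.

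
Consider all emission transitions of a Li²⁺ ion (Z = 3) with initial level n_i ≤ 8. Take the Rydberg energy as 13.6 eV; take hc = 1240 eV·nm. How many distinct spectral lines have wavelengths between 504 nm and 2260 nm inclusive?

Enumerate all n_i → n_f pairs with 1 ≤ n_f < n_i ≤ 8 and compute λ = 1240 / [13.6·9·(1/n_f² − 1/n_i²)].
Lines falling in [504, 2260] nm: 7→5 (517.1 nm), 6→5 (828.9 nm), 8→6 (833.6 nm), 7→6 (1375 nm), 8→7 (2118 nm).

5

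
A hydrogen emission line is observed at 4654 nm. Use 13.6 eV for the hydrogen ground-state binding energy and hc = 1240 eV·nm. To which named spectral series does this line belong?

ΔE = 1240/4654 = 0.2664 eV.
This matches 13.6 × (1/5² − 1/7²), so n_f = 5: the Pfund series.

Pfund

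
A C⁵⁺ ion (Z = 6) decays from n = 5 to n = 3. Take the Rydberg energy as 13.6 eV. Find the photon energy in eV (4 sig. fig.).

The Bohr energies scale as Z², so for Z = 6: E_n = −489.6/n² eV.
E_5 = −489.6/25 = −19.58 eV and E_3 = −489.6/9 = −54.40 eV.
The photon energy is |E_5 − E_3| = 34.82 eV.

34.82 eV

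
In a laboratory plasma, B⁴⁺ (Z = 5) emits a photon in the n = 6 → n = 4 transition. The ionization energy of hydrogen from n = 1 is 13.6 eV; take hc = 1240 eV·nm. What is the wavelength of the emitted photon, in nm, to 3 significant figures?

For Z = 5 the level energies scale as Z², so the effective Rydberg energy is 13.6 × 25 = 340.0 eV.
ΔE = 340.0 × (1/4² − 1/6²) = 340.0 × 0.03472 = 11.81 eV.
λ = hc/ΔE = 1240 / 11.81 = 105 nm.

105 nm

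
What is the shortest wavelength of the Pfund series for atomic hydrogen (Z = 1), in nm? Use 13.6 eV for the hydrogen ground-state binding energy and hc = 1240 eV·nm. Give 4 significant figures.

2279 nm

The Pfund series has lower level n_f = 5; the series limit corresponds to n_i → ∞.
ΔE_max = 13.6 × 1 / 5² = 0.5440 eV.
λ_min = 1240 / 0.5440 = 2279 nm.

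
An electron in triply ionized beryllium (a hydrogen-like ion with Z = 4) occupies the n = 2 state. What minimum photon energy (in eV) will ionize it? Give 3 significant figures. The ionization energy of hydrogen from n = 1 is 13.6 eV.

54.4 eV

E_n = −13.6 Z²/n² = −217.6/n² eV for Z = 4.
E_2 = −217.6/4 = −54.4 eV, so ionization (to E = 0) requires 54.4 eV.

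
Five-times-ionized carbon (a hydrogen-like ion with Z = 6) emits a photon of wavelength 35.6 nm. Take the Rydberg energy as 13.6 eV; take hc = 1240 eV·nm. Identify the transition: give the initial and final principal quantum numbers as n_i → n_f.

n_i = 5, n_f = 3

The photon energy is ΔE = hc/λ = 1240 / 35.6 = 34.83 eV.
With Z = 6, ΔE = 489.6 × (1/n_f² − 1/n_i²), so 1/n_f² − 1/n_i² = 0.07114.
Trying n_f = 3 gives 1/n_i² = 0.03997, i.e. n_i ≈ 5; this pair matches.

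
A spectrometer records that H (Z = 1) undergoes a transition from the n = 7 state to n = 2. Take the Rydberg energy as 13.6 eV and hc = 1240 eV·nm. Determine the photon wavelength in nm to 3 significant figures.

ΔE = 13.60 × (1/2² − 1/7²) = 13.60 × 0.2296 = 3.122 eV.
λ = hc/ΔE = 1240 / 3.122 = 397 nm.

397 nm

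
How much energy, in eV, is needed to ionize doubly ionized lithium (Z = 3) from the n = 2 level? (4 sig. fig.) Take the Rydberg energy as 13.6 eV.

E_n = −13.6 Z²/n² = −122.4/n² eV for Z = 3.
E_2 = −122.4/4 = −30.60 eV, so ionization (to E = 0) requires 30.60 eV.

30.60 eV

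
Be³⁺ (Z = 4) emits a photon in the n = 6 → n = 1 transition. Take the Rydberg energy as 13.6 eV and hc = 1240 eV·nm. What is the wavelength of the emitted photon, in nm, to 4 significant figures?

5.861 nm

For Z = 4 the level energies scale as Z², so the effective Rydberg energy is 13.6 × 16 = 217.6 eV.
ΔE = 217.6 × (1/1² − 1/6²) = 217.6 × 0.9722 = 211.6 eV.
λ = hc/ΔE = 1240 / 211.6 = 5.861 nm.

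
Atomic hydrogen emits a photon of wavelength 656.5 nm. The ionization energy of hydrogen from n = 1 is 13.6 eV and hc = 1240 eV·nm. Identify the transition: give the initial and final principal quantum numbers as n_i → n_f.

n_i = 3, n_f = 2

The photon energy is ΔE = hc/λ = 1240 / 656.5 = 1.889 eV.
With Z = 1, ΔE = 13.60 × (1/n_f² − 1/n_i²), so 1/n_f² − 1/n_i² = 0.1389.
Trying n_f = 2 gives 1/n_i² = 0.1111, i.e. n_i ≈ 3; this pair matches.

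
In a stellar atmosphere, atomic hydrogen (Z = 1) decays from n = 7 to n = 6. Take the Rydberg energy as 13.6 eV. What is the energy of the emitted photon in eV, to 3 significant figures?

0.100 eV

E_7 = −13.60/49 = −0.2776 eV and E_6 = −13.60/36 = −0.3778 eV.
The photon energy is |E_7 − E_6| = 0.100 eV.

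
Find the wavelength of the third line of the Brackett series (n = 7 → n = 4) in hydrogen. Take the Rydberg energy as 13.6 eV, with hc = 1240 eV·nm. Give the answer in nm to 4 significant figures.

2166 nm

The Brackett series terminates on n_f = 4; the third line has n_i = 4+3 = 7.
ΔE = 13.60 × (1/4² − 1/7²) = 0.5724 eV.
λ = 1240 / 0.5724 = 2166 nm.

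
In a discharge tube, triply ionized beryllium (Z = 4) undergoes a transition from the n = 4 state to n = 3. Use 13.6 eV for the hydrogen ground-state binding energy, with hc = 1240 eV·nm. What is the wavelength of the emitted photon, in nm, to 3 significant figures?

For Z = 4 the level energies scale as Z², so the effective Rydberg energy is 13.6 × 16 = 217.6 eV.
ΔE = 217.6 × (1/3² − 1/4²) = 217.6 × 0.04861 = 10.58 eV.
λ = hc/ΔE = 1240 / 10.58 = 117 nm.

117 nm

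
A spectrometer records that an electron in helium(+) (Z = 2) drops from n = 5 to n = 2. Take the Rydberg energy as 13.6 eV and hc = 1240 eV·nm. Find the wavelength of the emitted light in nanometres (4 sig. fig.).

For Z = 2 the level energies scale as Z², so the effective Rydberg energy is 13.6 × 4 = 54.40 eV.
ΔE = 54.40 × (1/2² − 1/5²) = 54.40 × 0.2100 = 11.42 eV.
λ = hc/ΔE = 1240 / 11.42 = 108.5 nm.

108.5 nm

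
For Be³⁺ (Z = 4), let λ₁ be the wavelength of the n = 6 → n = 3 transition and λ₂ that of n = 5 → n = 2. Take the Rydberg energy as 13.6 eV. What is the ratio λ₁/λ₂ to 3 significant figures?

2.52

λ ∝ 1/ΔE ∝ 1/(1/n_f² − 1/n_i²), and the Z² and hc factors cancel in the ratio.
λ₁/λ₂ = (1/2² − 1/5²)/(1/3² − 1/6²) = 0.2100/0.08333 = 2.52.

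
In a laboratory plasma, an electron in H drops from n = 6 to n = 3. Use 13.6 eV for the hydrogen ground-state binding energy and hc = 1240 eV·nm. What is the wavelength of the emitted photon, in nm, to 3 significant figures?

ΔE = 13.60 × (1/3² − 1/6²) = 13.60 × 0.08333 = 1.133 eV.
λ = hc/ΔE = 1240 / 1.133 = 1090 nm.

1090 nm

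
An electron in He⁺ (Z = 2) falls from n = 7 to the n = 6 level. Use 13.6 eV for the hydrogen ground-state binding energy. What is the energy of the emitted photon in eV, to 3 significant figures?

The Bohr energies scale as Z², so for Z = 2: E_n = −54.40/n² eV.
E_7 = −54.40/49 = −1.110 eV and E_6 = −54.40/36 = −1.511 eV.
The photon energy is |E_7 − E_6| = 0.401 eV.

0.401 eV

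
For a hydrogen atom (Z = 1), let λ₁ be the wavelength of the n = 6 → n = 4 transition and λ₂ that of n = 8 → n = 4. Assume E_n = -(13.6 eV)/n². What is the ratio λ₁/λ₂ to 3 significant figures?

λ ∝ 1/ΔE ∝ 1/(1/n_f² − 1/n_i²), and the Z² and hc factors cancel in the ratio.
λ₁/λ₂ = (1/4² − 1/8²)/(1/4² − 1/6²) = 0.04688/0.03472 = 1.35.

1.35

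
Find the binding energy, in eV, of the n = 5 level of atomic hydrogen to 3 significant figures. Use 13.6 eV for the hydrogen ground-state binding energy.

0.544 eV

E_5 = −13.60/25 = −0.544 eV, so ionization (to E = 0) requires 0.544 eV.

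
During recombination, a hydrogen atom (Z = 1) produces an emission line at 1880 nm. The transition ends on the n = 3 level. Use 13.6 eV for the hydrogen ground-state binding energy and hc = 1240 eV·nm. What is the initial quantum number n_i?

n_i = 4

The photon energy is ΔE = hc/λ = 1240 / 1880 = 0.6596 eV.
With Z = 1, ΔE = 13.60 × (1/n_f² − 1/n_i²), so 1/n_f² − 1/n_i² = 0.04850.
With n_f = 3: 1/n_i² = 1/9 − 0.04850 = 0.06261, so n_i ≈ 4.00.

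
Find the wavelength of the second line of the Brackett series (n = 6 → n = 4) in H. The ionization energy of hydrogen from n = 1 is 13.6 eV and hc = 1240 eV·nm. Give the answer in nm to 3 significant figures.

2630 nm

The Brackett series terminates on n_f = 4; the second line has n_i = 4+2 = 6.
ΔE = 13.60 × (1/4² − 1/6²) = 0.4722 eV.
λ = 1240 / 0.4722 = 2630 nm.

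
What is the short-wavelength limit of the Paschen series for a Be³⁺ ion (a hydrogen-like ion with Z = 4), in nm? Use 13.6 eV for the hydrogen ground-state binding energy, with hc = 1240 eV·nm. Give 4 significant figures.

The Paschen series has lower level n_f = 3; the series limit corresponds to n_i → ∞.
ΔE_max = 13.6 × 16 / 3² = 24.18 eV.
λ_min = 1240 / 24.18 = 51.29 nm.

51.29 nm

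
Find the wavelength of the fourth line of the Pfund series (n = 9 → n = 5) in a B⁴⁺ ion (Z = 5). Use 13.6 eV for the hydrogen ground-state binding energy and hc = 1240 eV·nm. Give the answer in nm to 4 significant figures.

131.9 nm

The Pfund series terminates on n_f = 5; the fourth line has n_i = 5+4 = 9.
ΔE = 340.0 × (1/5² − 1/9²) = 9.402 eV.
λ = 1240 / 9.402 = 131.9 nm.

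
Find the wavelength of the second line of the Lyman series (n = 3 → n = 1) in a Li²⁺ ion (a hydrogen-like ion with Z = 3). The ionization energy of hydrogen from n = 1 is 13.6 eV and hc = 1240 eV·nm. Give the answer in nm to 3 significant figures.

11.4 nm

The Lyman series terminates on n_f = 1; the second line has n_i = 1+2 = 3.
ΔE = 122.4 × (1/1² − 1/3²) = 108.8 eV.
λ = 1240 / 108.8 = 11.4 nm.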